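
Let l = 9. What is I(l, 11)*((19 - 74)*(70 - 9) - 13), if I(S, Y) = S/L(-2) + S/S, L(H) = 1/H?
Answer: 57256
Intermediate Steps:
I(S, Y) = 1 - 2*S (I(S, Y) = S/(1/(-2)) + S/S = S/(-½) + 1 = S*(-2) + 1 = -2*S + 1 = 1 - 2*S)
I(l, 11)*((19 - 74)*(70 - 9) - 13) = (1 - 2*9)*((19 - 74)*(70 - 9) - 13) = (1 - 18)*(-55*61 - 13) = -17*(-3355 - 13) = -17*(-3368) = 57256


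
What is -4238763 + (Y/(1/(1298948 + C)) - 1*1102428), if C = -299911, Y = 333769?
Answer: 333442239262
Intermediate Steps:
-4238763 + (Y/(1/(1298948 + C)) - 1*1102428) = -4238763 + (333769/(1/(1298948 - 299911)) - 1*1102428) = -4238763 + (333769/(1/999037) - 1102428) = -4238763 + (333769*999037 - 1102428) = -4238763 + (333447580453 - 1102428) = -4238763 + 333446478025 = 333442239262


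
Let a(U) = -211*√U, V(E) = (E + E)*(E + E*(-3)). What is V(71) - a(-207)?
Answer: -20164 + 633*I*√23 ≈ -20164.0 + 3035.8*I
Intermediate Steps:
V(E) = -4*E² (V(E) = (2*E)*(E - 3*E) = (2*E)*(-2*E) = -4*E²)
V(71) - a(-207) = -4*71² - (-211)*√(-207) = -4*5041 - (-211)*3*I*√23 = -20164 - (-633)*I*√23 = -20164 + 633*I*√23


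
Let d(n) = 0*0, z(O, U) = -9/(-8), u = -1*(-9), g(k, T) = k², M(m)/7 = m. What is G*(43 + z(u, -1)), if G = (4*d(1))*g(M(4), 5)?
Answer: 0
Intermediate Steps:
M(m) = 7*m
u = 9
z(O, U) = 9/8 (z(O, U) = -9*(-⅛) = 9/8)
d(n) = 0
G = 0 (G = (4*0)*(7*4)² = 0*28² = 0*784 = 0)
G*(43 + z(u, -1)) = 0*(43 + 9/8) = 0*(353/8) = 0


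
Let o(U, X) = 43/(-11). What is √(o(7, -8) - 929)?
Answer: I*√112882/11 ≈ 30.544*I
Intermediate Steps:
o(U, X) = -43/11 (o(U, X) = 43*(-1/11) = -43/11)
√(o(7, -8) - 929) = √(-43/11 - 929) = √(-10262/11) = I*√112882/11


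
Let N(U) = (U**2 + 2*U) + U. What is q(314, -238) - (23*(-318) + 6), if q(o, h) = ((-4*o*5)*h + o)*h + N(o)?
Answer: -355692206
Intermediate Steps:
N(U) = U**2 + 3*U
q(o, h) = h*(o - 20*h*o) + o*(3 + o) (q(o, h) = ((-4*o*5)*h + o)*h + o*(3 + o) = ((-20*o)*h + o)*h + o*(3 + o) = (-20*h*o + o)*h + o*(3 + o) = (o - 20*h*o)*h + o*(3 + o) = h*(o - 20*h*o) + o*(3 + o))
q(314, -238) - (23*(-318) + 6) = 314*(3 - 238 + 314 - 20*(-238)**2) - (23*(-318) + 6) = 314*(3 - 238 + 314 - 20*56644) - (-7314 + 6) = 314*(3 - 238 + 314 - 1132880) - 1*(-7308) = 314*(-1132801) + 7308 = -355699514 + 7308 = -355692206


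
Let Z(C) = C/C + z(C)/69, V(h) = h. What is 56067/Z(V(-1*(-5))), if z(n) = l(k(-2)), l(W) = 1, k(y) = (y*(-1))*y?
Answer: 3868623/70 ≈ 55266.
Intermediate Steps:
k(y) = -y² (k(y) = (-y)*y = -y²)
z(n) = 1
Z(C) = 70/69 (Z(C) = C/C + 1/69 = 1 + 1*(1/69) = 1 + 1/69 = 70/69)
56067/Z(V(-1*(-5))) = 56067/(70/69) = 56067*(69/70) = 3868623/70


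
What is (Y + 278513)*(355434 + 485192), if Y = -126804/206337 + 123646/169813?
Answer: 2734483193142556203226/11679568327 ≈ 2.3413e+11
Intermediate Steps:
Y = 1326592350/11679568327 (Y = -126804*1/206337 + 123646*(1/169813) = -42268/68779 + 123646/169813 = 1326592350/11679568327 ≈ 0.11358)
(Y + 278513)*(355434 + 485192) = (1326592350/11679568327 + 278513)*(355434 + 485192) = (3252912940050101/11679568327)*840626 = 2734483193142556203226/11679568327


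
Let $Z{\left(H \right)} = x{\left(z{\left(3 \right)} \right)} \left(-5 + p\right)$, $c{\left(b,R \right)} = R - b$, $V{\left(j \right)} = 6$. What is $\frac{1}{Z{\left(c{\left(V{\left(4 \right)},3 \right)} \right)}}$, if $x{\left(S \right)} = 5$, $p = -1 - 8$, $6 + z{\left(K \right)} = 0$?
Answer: $- \frac{1}{70} \approx -0.014286$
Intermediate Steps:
$z{\left(K \right)} = -6$ ($z{\left(K \right)} = -6 + 0 = -6$)
$p = -9$ ($p = -1 - 8 = -9$)
$Z{\left(H \right)} = -70$ ($Z{\left(H \right)} = 5 \left(-5 - 9\right) = 5 \left(-14\right) = -70$)
$\frac{1}{Z{\left(c{\left(V{\left(4 \right)},3 \right)} \right)}} = \frac{1}{-70} = - \frac{1}{70}$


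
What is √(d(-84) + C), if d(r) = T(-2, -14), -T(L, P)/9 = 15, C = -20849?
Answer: 2*I*√5246 ≈ 144.86*I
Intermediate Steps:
T(L, P) = -135 (T(L, P) = -9*15 = -135)
d(r) = -135
√(d(-84) + C) = √(-135 - 20849) = √(-20984) = 2*I*√5246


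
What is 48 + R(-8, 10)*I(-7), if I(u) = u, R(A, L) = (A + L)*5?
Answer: -22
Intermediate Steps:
R(A, L) = 5*A + 5*L
48 + R(-8, 10)*I(-7) = 48 + (5*(-8) + 5*10)*(-7) = 48 + (-40 + 50)*(-7) = 48 + 10*(-7) = 48 - 70 = -22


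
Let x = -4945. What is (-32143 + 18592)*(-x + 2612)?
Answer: -102404907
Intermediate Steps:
(-32143 + 18592)*(-x + 2612) = (-32143 + 18592)*(-1*(-4945) + 2612) = -13551*(4945 + 2612) = -13551*7557 = -102404907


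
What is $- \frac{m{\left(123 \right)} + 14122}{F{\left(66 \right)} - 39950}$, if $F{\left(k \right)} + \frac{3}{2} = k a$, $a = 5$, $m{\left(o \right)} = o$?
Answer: $\frac{28490}{79243} \approx 0.35953$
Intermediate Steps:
$F{\left(k \right)} = - \frac{3}{2} + 5 k$ ($F{\left(k \right)} = - \frac{3}{2} + k 5 = - \frac{3}{2} + 5 k$)
$- \frac{m{\left(123 \right)} + 14122}{F{\left(66 \right)} - 39950} = - \frac{123 + 14122}{\left(- \frac{3}{2} + 5 \cdot 66\right) - 39950} = - \frac{14245}{\left(- \frac{3}{2} + 330\right) - 39950} = - \frac{14245}{\frac{657}{2} - 39950} = - \frac{14245}{- \frac{79243}{2}} = - \frac{14245 \left(-2\right)}{79243} = \left(-1\right) \left(- \frac{28490}{79243}\right) = \frac{28490}{79243}$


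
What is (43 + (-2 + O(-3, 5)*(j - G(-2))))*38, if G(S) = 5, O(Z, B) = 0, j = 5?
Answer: 1558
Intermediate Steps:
(43 + (-2 + O(-3, 5)*(j - G(-2))))*38 = (43 + (-2 + 0*(5 - 1*5)))*38 = (43 + (-2 + 0*(5 - 5)))*38 = (43 + (-2 + 0*0))*38 = (43 + (-2 + 0))*38 = (43 - 2)*38 = 41*38 = 1558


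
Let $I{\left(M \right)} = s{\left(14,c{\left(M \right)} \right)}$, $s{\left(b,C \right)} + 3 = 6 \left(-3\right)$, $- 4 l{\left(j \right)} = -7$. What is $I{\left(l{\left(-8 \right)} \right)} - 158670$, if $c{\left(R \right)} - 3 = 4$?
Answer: $-158691$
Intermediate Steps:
$l{\left(j \right)} = \frac{7}{4}$ ($l{\left(j \right)} = \left(- \frac{1}{4}\right) \left(-7\right) = \frac{7}{4}$)
$c{\left(R \right)} = 7$ ($c{\left(R \right)} = 3 + 4 = 7$)
$s{\left(b,C \right)} = -21$ ($s{\left(b,C \right)} = -3 + 6 \left(-3\right) = -3 - 18 = -21$)
$I{\left(M \right)} = -21$
$I{\left(l{\left(-8 \right)} \right)} - 158670 = -21 - 158670 = -158691$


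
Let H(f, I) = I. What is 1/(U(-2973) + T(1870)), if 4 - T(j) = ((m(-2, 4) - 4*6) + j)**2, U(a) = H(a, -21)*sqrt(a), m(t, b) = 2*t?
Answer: I/(-3392960*I + 21*sqrt(2973)) ≈ -2.9473e-7 + 9.9462e-11*I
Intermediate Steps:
U(a) = -21*sqrt(a)
T(j) = 4 - (-28 + j)**2 (T(j) = 4 - ((2*(-2) - 4*6) + j)**2 = 4 - ((-4 - 24) + j)**2 = 4 - (-28 + j)**2)
1/(U(-2973) + T(1870)) = 1/(-21*I*sqrt(2973) + (4 - (-28 + 1870)**2)) = 1/(-21*I*sqrt(2973) + (4 - 1*1842**2)) = 1/(-21*I*sqrt(2973) + (4 - 1*3392964)) = 1/(-21*I*sqrt(2973) + (4 - 3392964)) = 1/(-21*I*sqrt(2973) - 3392960) = 1/(-3392960 - 21*I*sqrt(2973))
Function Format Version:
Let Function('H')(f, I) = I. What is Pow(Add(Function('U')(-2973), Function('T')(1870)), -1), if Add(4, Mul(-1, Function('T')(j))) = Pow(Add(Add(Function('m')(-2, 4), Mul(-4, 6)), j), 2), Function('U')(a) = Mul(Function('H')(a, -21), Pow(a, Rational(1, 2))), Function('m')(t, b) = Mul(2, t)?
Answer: Mul(I, Pow(Add(Mul(-3392960, I), Mul(21, Pow(2973, Rational(1, 2)))), -1)) ≈ Add(-2.9473e-7, Mul(9.9462e-11, I))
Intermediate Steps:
Function('U')(a) = Mul(-21, Pow(a, Rational(1, 2)))
Function('T')(j) = Add(4, Mul(-1, Pow(Add(-28, j), 2))) (Function('T')(j) = Add(4, Mul(-1, Pow(Add(Add(Mul(2, -2), Mul(-4, 6)), j), 2))) = Add(4, Mul(-1, Pow(Add(Add(-4, -24), j), 2))) = Add(4, Mul(-1, Pow(Add(-28, j), 2))))
Pow(Add(Function('U')(-2973), Function('T')(1870)), -1) = Pow(Add(Mul(-21, Pow(-2973, Rational(1, 2))), Add(4, Mul(-1, Pow(Add(-28, 1870), 2)))), -1) = Pow(Add(Mul(-21, Mul(I, Pow(2973, Rational(1, 2)))), Add(4, Mul(-1, Pow(1842, 2)))), -1) = Pow(Add(Mul(-21, I, Pow(2973, Rational(1, 2))), Add(4, Mul(-1, 3392964))), -1) = Pow(Add(Mul(-21, I, Pow(2973, Rational(1, 2))), Add(4, -3392964)), -1) = Pow(Add(Mul(-21, I, Pow(2973, Rational(1, 2))), -3392960), -1) = Pow(Add(-3392960, Mul(-21, I, Pow(2973, Rational(1, 2)))), -1)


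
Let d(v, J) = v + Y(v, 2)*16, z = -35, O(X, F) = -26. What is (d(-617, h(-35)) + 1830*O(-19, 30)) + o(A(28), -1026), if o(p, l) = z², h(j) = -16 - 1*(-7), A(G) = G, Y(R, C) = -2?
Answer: -47004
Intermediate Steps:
h(j) = -9 (h(j) = -16 + 7 = -9)
d(v, J) = -32 + v (d(v, J) = v - 2*16 = v - 32 = -32 + v)
o(p, l) = 1225 (o(p, l) = (-35)² = 1225)
(d(-617, h(-35)) + 1830*O(-19, 30)) + o(A(28), -1026) = ((-32 - 617) + 1830*(-26)) + 1225 = (-649 - 47580) + 1225 = -48229 + 1225 = -47004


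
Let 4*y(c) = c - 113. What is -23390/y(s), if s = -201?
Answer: 46780/157 ≈ 297.96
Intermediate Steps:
y(c) = -113/4 + c/4 (y(c) = (c - 113)/4 = (-113 + c)/4 = -113/4 + c/4)
-23390/y(s) = -23390/(-113/4 + (¼)*(-201)) = -23390/(-113/4 - 201/4) = -23390/(-157/2) = -23390*(-2/157) = 46780/157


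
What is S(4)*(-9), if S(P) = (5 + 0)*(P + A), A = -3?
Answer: -45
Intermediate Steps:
S(P) = -15 + 5*P (S(P) = (5 + 0)*(P - 3) = 5*(-3 + P) = -15 + 5*P)
S(4)*(-9) = (-15 + 5*4)*(-9) = (-15 + 20)*(-9) = 5*(-9) = -45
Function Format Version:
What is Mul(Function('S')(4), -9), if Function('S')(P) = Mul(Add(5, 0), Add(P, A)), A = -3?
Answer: -45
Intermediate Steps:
Function('S')(P) = Add(-15, Mul(5, P)) (Function('S')(P) = Mul(Add(5, 0), Add(P, -3)) = Mul(5, Add(-3, P)) = Add(-15, Mul(5, P)))
Mul(Function('S')(4), -9) = Mul(Add(-15, Mul(5, 4)), -9) = Mul(Add(-15, 20), -9) = Mul(5, -9) = -45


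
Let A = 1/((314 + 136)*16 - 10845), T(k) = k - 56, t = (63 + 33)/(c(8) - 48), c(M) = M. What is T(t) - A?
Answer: -212867/3645 ≈ -58.400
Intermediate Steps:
t = -12/5 (t = (63 + 33)/(8 - 48) = 96/(-40) = 96*(-1/40) = -12/5 ≈ -2.4000)
T(k) = -56 + k
A = -1/3645 (A = 1/(450*16 - 10845) = 1/(7200 - 10845) = 1/(-3645) = -1/3645 ≈ -0.00027435)
T(t) - A = (-56 - 12/5) - 1*(-1/3645) = -292/5 + 1/3645 = -212867/3645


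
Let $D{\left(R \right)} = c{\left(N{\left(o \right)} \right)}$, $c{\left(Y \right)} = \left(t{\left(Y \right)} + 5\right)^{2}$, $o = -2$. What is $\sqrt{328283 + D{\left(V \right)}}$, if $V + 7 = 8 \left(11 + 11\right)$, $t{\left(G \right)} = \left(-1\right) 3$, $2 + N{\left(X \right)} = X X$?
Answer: $\sqrt{328287} \approx 572.96$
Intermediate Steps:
$N{\left(X \right)} = -2 + X^{2}$ ($N{\left(X \right)} = -2 + X X = -2 + X^{2}$)
$t{\left(G \right)} = -3$
$V = 169$ ($V = -7 + 8 \left(11 + 11\right) = -7 + 8 \cdot 22 = -7 + 176 = 169$)
$c{\left(Y \right)} = 4$ ($c{\left(Y \right)} = \left(-3 + 5\right)^{2} = 2^{2} = 4$)
$D{\left(R \right)} = 4$
$\sqrt{328283 + D{\left(V \right)}} = \sqrt{328283 + 4} = \sqrt{328287}$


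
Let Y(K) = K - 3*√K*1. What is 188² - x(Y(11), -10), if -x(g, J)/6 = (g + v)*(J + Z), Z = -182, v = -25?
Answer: 51472 + 3456*√11 ≈ 62934.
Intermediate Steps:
Y(K) = K - 3*√K
x(g, J) = -6*(-182 + J)*(-25 + g) (x(g, J) = -6*(g - 25)*(J - 182) = -6*(-25 + g)*(-182 + J) = -6*(-182 + J)*(-25 + g))
188² - x(Y(11), -10) = 188² - (-27300 + 150*(-10) + 1092*(11 - 3*√11) - 6*(-10)*(11 - 3*√11)) = 35344 - (-27300 - 1500 + (12012 - 3276*√11) + (660 - 180*√11)) = 35344 - (-16128 - 3456*√11) = 35344 + (16128 + 3456*√11) = 51472 + 3456*√11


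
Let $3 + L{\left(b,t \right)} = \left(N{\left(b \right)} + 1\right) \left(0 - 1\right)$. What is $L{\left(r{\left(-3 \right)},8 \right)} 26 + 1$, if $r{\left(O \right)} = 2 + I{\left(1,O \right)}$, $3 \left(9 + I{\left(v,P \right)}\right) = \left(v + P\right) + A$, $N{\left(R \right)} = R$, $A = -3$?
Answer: $\frac{367}{3} \approx 122.33$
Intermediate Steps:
$I{\left(v,P \right)} = -10 + \frac{P}{3} + \frac{v}{3}$ ($I{\left(v,P \right)} = -9 + \frac{\left(v + P\right) - 3}{3} = -9 + \frac{\left(P + v\right) - 3}{3} = -9 + \frac{-3 + P + v}{3} = -9 + \left(-1 + \frac{P}{3} + \frac{v}{3}\right) = -10 + \frac{P}{3} + \frac{v}{3}$)
$r{\left(O \right)} = - \frac{23}{3} + \frac{O}{3}$ ($r{\left(O \right)} = 2 + \left(-10 + \frac{O}{3} + \frac{1}{3} \cdot 1\right) = 2 + \left(-10 + \frac{O}{3} + \frac{1}{3}\right) = 2 + \left(- \frac{29}{3} + \frac{O}{3}\right) = - \frac{23}{3} + \frac{O}{3}$)
$L{\left(b,t \right)} = -4 - b$ ($L{\left(b,t \right)} = -3 + \left(b + 1\right) \left(0 - 1\right) = -3 + \left(1 + b\right) \left(-1\right) = -3 - \left(1 + b\right) = -4 - b$)
$L{\left(r{\left(-3 \right)},8 \right)} 26 + 1 = \left(-4 - \left(- \frac{23}{3} + \frac{1}{3} \left(-3\right)\right)\right) 26 + 1 = \left(-4 - \left(- \frac{23}{3} - 1\right)\right) 26 + 1 = \left(-4 - - \frac{26}{3}\right) 26 + 1 = \left(-4 + \frac{26}{3}\right) 26 + 1 = \frac{14}{3} \cdot 26 + 1 = \frac{364}{3} + 1 = \frac{367}{3}$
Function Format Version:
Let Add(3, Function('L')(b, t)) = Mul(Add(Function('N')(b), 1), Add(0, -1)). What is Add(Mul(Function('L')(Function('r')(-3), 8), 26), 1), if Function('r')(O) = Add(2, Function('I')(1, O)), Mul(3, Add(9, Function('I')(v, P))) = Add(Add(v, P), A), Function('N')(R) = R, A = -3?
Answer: Rational(367, 3) ≈ 122.33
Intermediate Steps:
Function('I')(v, P) = Add(-10, Mul(Rational(1, 3), P), Mul(Rational(1, 3), v)) (Function('I')(v, P) = Add(-9, Mul(Rational(1, 3), Add(Add(v, P), -3))) = Add(-9, Mul(Rational(1, 3), Add(Add(P, v), -3))) = Add(-9, Mul(Rational(1, 3), Add(-3, P, v))) = Add(-9, Add(-1, Mul(Rational(1, 3), P), Mul(Rational(1, 3), v))) = Add(-10, Mul(Rational(1, 3), P), Mul(Rational(1, 3), v)))
Function('r')(O) = Add(Rational(-23, 3), Mul(Rational(1, 3), O)) (Function('r')(O) = Add(2, Add(-10, Mul(Rational(1, 3), O), Mul(Rational(1, 3), 1))) = Add(2, Add(-10, Mul(Rational(1, 3), O), Rational(1, 3))) = Add(2, Add(Rational(-29, 3), Mul(Rational(1, 3), O))) = Add(Rational(-23, 3), Mul(Rational(1, 3), O)))
Function('L')(b, t) = Add(-4, Mul(-1, b)) (Function('L')(b, t) = Add(-3, Mul(Add(b, 1), Add(0, -1))) = Add(-3, Mul(Add(1, b), -1)) = Add(-3, Add(-1, Mul(-1, b))) = Add(-4, Mul(-1, b)))
Add(Mul(Function('L')(Function('r')(-3), 8), 26), 1) = Add(Mul(Add(-4, Mul(-1, Add(Rational(-23, 3), Mul(Rational(1, 3), -3)))), 26), 1) = Add(Mul(Add(-4, Mul(-1, Add(Rational(-23, 3), -1))), 26), 1) = Add(Mul(Add(-4, Mul(-1, Rational(-26, 3))), 26), 1) = Add(Mul(Add(-4, Rational(26, 3)), 26), 1) = Add(Mul(Rational(14, 3), 26), 1) = Add(Rational(364, 3), 1) = Rational(367, 3)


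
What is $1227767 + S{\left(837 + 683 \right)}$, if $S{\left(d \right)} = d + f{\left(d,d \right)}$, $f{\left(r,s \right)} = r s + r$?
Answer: $3541207$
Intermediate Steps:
$f{\left(r,s \right)} = r + r s$
$S{\left(d \right)} = d + d \left(1 + d\right)$
$1227767 + S{\left(837 + 683 \right)} = 1227767 + \left(837 + 683\right) \left(2 + \left(837 + 683\right)\right) = 1227767 + 1520 \left(2 + 1520\right) = 1227767 + 1520 \cdot 1522 = 1227767 + 2313440 = 3541207$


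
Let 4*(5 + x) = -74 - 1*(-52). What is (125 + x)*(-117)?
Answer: -26793/2 ≈ -13397.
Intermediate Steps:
x = -21/2 (x = -5 + (-74 - 1*(-52))/4 = -5 + (-74 + 52)/4 = -5 + (1/4)*(-22) = -5 - 11/2 = -21/2 ≈ -10.500)
(125 + x)*(-117) = (125 - 21/2)*(-117) = (229/2)*(-117) = -26793/2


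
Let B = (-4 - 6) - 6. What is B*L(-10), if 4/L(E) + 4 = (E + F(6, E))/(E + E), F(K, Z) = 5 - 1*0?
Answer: 256/15 ≈ 17.067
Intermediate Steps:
F(K, Z) = 5 (F(K, Z) = 5 + 0 = 5)
L(E) = 4/(-4 + (5 + E)/(2*E)) (L(E) = 4/(-4 + (E + 5)/(E + E)) = 4/(-4 + (5 + E)/((2*E))) = 4/(-4 + (5 + E)*(1/(2*E))) = 4/(-4 + (5 + E)/(2*E)))
B = -16 (B = -10 - 6 = -16)
B*L(-10) = -(-128)*(-10)/(-5 + 7*(-10)) = -(-128)*(-10)/(-5 - 70) = -(-128)*(-10)/(-75) = -(-128)*(-10)*(-1)/75 = -16*(-16/15) = 256/15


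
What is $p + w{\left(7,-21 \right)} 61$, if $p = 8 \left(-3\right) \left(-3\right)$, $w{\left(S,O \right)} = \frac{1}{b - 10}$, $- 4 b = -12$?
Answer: $\frac{443}{7} \approx 63.286$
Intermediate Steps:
$b = 3$ ($b = \left(- \frac{1}{4}\right) \left(-12\right) = 3$)
$w{\left(S,O \right)} = - \frac{1}{7}$ ($w{\left(S,O \right)} = \frac{1}{3 - 10} = \frac{1}{-7} = - \frac{1}{7}$)
$p = 72$ ($p = \left(-24\right) \left(-3\right) = 72$)
$p + w{\left(7,-21 \right)} 61 = 72 - \frac{61}{7} = \frac{443}{7}$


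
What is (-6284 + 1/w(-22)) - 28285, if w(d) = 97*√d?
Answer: -34569 - I*√22/2134 ≈ -34569.0 - 0.0021979*I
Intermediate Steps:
(-6284 + 1/w(-22)) - 28285 = (-6284 + 1/(97*√(-22))) - 28285 = (-6284 + 1/(97*(I*√22))) - 28285 = (-6284 + 1/(97*I*√22)) - 28285 = (-6284 - I*√22/2134) - 28285 = -34569 - I*√22/2134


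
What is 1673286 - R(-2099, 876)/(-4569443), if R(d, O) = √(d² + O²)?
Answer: 1673286 + √5173177/4569443 ≈ 1.6733e+6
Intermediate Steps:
R(d, O) = √(O² + d²)
1673286 - R(-2099, 876)/(-4569443) = 1673286 - √(876² + (-2099)²)/(-4569443) = 1673286 - √(767376 + 4405801)*(-1)/4569443 = 1673286 - √5173177*(-1)/4569443 = 1673286 - (-1)*√5173177/4569443 = 1673286 + √5173177/4569443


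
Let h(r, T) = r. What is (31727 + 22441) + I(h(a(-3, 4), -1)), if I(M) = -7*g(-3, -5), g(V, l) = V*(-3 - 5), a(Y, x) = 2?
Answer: 54000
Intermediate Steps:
g(V, l) = -8*V (g(V, l) = V*(-8) = -8*V)
I(M) = -168 (I(M) = -(-56)*(-3) = -7*24 = -168)
(31727 + 22441) + I(h(a(-3, 4), -1)) = (31727 + 22441) - 168 = 54168 - 168 = 54000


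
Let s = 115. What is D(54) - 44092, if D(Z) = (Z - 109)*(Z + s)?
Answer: -53387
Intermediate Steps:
D(Z) = (-109 + Z)*(115 + Z) (D(Z) = (Z - 109)*(Z + 115) = (-109 + Z)*(115 + Z))
D(54) - 44092 = (-12535 + 54² + 6*54) - 44092 = (-12535 + 2916 + 324) - 44092 = -9295 - 44092 = -53387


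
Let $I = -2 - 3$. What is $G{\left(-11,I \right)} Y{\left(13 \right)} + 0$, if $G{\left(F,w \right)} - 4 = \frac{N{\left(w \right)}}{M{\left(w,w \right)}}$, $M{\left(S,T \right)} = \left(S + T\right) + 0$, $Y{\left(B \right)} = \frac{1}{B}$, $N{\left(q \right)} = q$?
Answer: $\frac{9}{26} \approx 0.34615$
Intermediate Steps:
$I = -5$
$M{\left(S,T \right)} = S + T$
$G{\left(F,w \right)} = \frac{9}{2}$ ($G{\left(F,w \right)} = 4 + \frac{w}{w + w} = 4 + \frac{w}{2 w} = 4 + w \frac{1}{2 w} = 4 + \frac{1}{2} = \frac{9}{2}$)
$G{\left(-11,I \right)} Y{\left(13 \right)} + 0 = \frac{9}{2 \cdot 13} + 0 = \frac{9}{2} \cdot \frac{1}{13} + 0 = \frac{9}{26} + 0 = \frac{9}{26}$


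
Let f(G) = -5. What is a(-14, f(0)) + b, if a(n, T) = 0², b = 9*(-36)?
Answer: -324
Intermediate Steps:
b = -324
a(n, T) = 0
a(-14, f(0)) + b = 0 - 324 = -324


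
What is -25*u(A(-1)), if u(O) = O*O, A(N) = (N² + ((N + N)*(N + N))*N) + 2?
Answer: -25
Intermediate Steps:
A(N) = 2 + N² + 4*N³ (A(N) = (N² + ((2*N)*(2*N))*N) + 2 = (N² + (4*N²)*N) + 2 = (N² + 4*N³) + 2 = 2 + N² + 4*N³)
u(O) = O²
-25*u(A(-1)) = -25*(2 + (-1)² + 4*(-1)³)² = -25*(2 + 1 + 4*(-1))² = -25*(2 + 1 - 4)² = -25*(-1)² = -25*1 = -25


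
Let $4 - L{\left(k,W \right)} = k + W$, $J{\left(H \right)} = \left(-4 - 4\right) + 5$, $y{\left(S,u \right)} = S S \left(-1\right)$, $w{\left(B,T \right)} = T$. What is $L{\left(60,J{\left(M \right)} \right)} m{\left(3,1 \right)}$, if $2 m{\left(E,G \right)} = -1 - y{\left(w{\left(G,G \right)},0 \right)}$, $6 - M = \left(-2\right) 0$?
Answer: $0$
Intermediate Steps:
$M = 6$ ($M = 6 - \left(-2\right) 0 = 6 - 0 = 6 + 0 = 6$)
$y{\left(S,u \right)} = - S^{2}$ ($y{\left(S,u \right)} = S^{2} \left(-1\right) = - S^{2}$)
$J{\left(H \right)} = -3$ ($J{\left(H \right)} = -8 + 5 = -3$)
$m{\left(E,G \right)} = - \frac{1}{2} + \frac{G^{2}}{2}$ ($m{\left(E,G \right)} = \frac{-1 - - G^{2}}{2} = \frac{-1 + G^{2}}{2} = - \frac{1}{2} + \frac{G^{2}}{2}$)
$L{\left(k,W \right)} = 4 - W - k$ ($L{\left(k,W \right)} = 4 - \left(k + W\right) = 4 - \left(W + k\right) = 4 - W - k$)
$L{\left(60,J{\left(M \right)} \right)} m{\left(3,1 \right)} = \left(4 - -3 - 60\right) \left(- \frac{1}{2} + \frac{1^{2}}{2}\right) = \left(4 + 3 - 60\right) \left(- \frac{1}{2} + \frac{1}{2} \cdot 1\right) = - 53 \left(- \frac{1}{2} + \frac{1}{2}\right) = \left(-53\right) 0 = 0$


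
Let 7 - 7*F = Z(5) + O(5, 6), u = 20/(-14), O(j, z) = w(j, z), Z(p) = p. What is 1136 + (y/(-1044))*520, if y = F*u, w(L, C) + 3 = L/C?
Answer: 43601162/38367 ≈ 1136.4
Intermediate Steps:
w(L, C) = -3 + L/C
O(j, z) = -3 + j/z
u = -10/7 (u = 20*(-1/14) = -10/7 ≈ -1.4286)
F = 25/42 (F = 1 - (5 + (-3 + 5/6))/7 = 1 - (5 + (-3 + 5*(⅙)))/7 = 1 - (5 + (-3 + ⅚))/7 = 1 - (5 - 13/6)/7 = 1 - ⅐*17/6 = 1 - 17/42 = 25/42 ≈ 0.59524)
y = -125/147 (y = (25/42)*(-10/7) = -125/147 ≈ -0.85034)
1136 + (y/(-1044))*520 = 1136 - 125/147/(-1044)*520 = 1136 - 125/147*(-1/1044)*520 = 1136 + (125/153468)*520 = 1136 + 16250/38367 = 43601162/38367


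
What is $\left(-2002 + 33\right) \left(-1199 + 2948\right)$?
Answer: $-3443781$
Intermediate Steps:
$\left(-2002 + 33\right) \left(-1199 + 2948\right) = \left(-1969\right) 1749 = -3443781$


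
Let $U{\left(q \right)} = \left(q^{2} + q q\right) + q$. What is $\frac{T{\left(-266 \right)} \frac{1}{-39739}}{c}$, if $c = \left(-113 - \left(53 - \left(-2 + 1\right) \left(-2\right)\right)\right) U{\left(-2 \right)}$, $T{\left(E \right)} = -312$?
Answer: $- \frac{13}{1629299} \approx -7.9789 \cdot 10^{-6}$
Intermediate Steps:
$U{\left(q \right)} = q + 2 q^{2}$ ($U{\left(q \right)} = \left(q^{2} + q^{2}\right) + q = 2 q^{2} + q = q + 2 q^{2}$)
$c = -984$ ($c = \left(-113 - \left(53 - \left(-2 + 1\right) \left(-2\right)\right)\right) \left(- 2 \left(1 + 2 \left(-2\right)\right)\right) = \left(-113 - 51\right) \left(- 2 \left(1 - 4\right)\right) = \left(-113 + \left(2 - 53\right)\right) \left(\left(-2\right) \left(-3\right)\right) = \left(-113 - 51\right) 6 = \left(-164\right) 6 = -984$)
$\frac{T{\left(-266 \right)} \frac{1}{-39739}}{c} = \frac{\left(-312\right) \frac{1}{-39739}}{-984} = \left(-312\right) \left(- \frac{1}{39739}\right) \left(- \frac{1}{984}\right) = \frac{312}{39739} \left(- \frac{1}{984}\right) = - \frac{13}{1629299}$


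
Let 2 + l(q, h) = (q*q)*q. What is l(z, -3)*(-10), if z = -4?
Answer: 660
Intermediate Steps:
l(q, h) = -2 + q³ (l(q, h) = -2 + (q*q)*q = -2 + q²*q = -2 + q³)
l(z, -3)*(-10) = (-2 + (-4)³)*(-10) = (-2 - 64)*(-10) = -66*(-10) = 660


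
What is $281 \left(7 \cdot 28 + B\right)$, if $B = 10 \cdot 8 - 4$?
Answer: $76432$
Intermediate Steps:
$B = 76$ ($B = 80 - 4 = 76$)
$281 \left(7 \cdot 28 + B\right) = 281 \left(7 \cdot 28 + 76\right) = 281 \left(196 + 76\right) = 281 \cdot 272 = 76432$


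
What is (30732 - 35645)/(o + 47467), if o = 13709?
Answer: -4913/61176 ≈ -0.080309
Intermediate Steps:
(30732 - 35645)/(o + 47467) = (30732 - 35645)/(13709 + 47467) = -4913/61176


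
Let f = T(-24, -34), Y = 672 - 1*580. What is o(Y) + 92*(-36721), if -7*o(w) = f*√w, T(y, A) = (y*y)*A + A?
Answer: -3378332 + 39236*√23/7 ≈ -3.3515e+6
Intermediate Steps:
Y = 92 (Y = 672 - 580 = 92)
T(y, A) = A + A*y² (T(y, A) = y²*A + A = A*y² + A = A + A*y²)
f = -19618 (f = -34*(1 + (-24)²) = -34*(1 + 576) = -34*577 = -19618)
o(w) = 19618*√w/7 (o(w) = -(-19618)*√w/7 = 19618*√w/7)
o(Y) + 92*(-36721) = 19618*√92/7 + 92*(-36721) = 19618*(2*√23)/7 - 3378332 = 39236*√23/7 - 3378332 = -3378332 + 39236*√23/7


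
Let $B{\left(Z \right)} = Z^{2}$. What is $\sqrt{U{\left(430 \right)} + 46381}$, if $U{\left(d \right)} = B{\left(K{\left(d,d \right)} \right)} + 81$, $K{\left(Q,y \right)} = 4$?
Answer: $\sqrt{46478} \approx 215.59$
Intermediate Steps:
$U{\left(d \right)} = 97$ ($U{\left(d \right)} = 4^{2} + 81 = 16 + 81 = 97$)
$\sqrt{U{\left(430 \right)} + 46381} = \sqrt{97 + 46381} = \sqrt{46478}$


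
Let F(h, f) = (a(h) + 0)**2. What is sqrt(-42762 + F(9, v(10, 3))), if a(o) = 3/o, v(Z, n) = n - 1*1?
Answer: I*sqrt(384857)/3 ≈ 206.79*I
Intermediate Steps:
v(Z, n) = -1 + n (v(Z, n) = n - 1 = -1 + n)
F(h, f) = 9/h**2 (F(h, f) = (3/h + 0)**2 = (3/h)**2 = 9/h**2)
sqrt(-42762 + F(9, v(10, 3))) = sqrt(-42762 + 9/9**2) = sqrt(-42762 + 9*(1/81)) = sqrt(-42762 + 1/9) = sqrt(-384857/9) = I*sqrt(384857)/3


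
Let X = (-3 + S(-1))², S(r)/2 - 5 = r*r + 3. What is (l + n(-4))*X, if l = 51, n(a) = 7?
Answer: 13050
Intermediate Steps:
S(r) = 16 + 2*r² (S(r) = 10 + 2*(r*r + 3) = 10 + 2*(r² + 3) = 10 + 2*(3 + r²) = 10 + (6 + 2*r²) = 16 + 2*r²)
X = 225 (X = (-3 + (16 + 2*(-1)²))² = (-3 + (16 + 2*1))² = (-3 + (16 + 2))² = (-3 + 18)² = 15² = 225)
(l + n(-4))*X = (51 + 7)*225 = 58*225 = 13050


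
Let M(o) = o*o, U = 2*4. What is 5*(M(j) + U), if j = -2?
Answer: 60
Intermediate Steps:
U = 8
M(o) = o²
5*(M(j) + U) = 5*((-2)² + 8) = 5*(4 + 8) = 5*12 = 60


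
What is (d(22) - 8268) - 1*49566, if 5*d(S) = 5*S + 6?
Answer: -289054/5 ≈ -57811.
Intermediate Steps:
d(S) = 6/5 + S (d(S) = (5*S + 6)/5 = (6 + 5*S)/5 = 6/5 + S)
(d(22) - 8268) - 1*49566 = ((6/5 + 22) - 8268) - 1*49566 = (116/5 - 8268) - 49566 = -41224/5 - 49566 = -289054/5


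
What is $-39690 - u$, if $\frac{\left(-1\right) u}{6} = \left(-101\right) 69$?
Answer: $-81504$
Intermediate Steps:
$u = 41814$ ($u = - 6 \left(\left(-101\right) 69\right) = \left(-6\right) \left(-6969\right) = 41814$)
$-39690 - u = -39690 - 41814 = -81504$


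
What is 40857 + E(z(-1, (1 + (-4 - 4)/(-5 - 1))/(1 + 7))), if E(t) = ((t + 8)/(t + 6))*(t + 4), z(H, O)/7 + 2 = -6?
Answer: 1020177/25 ≈ 40807.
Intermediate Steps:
z(H, O) = -56 (z(H, O) = -14 + 7*(-6) = -14 - 42 = -56)
E(t) = (4 + t)*(8 + t)/(6 + t) (E(t) = ((8 + t)/(6 + t))*(4 + t) = (4 + t)*(8 + t)/(6 + t))
40857 + E(z(-1, (1 + (-4 - 4)/(-5 - 1))/(1 + 7))) = 40857 + (32 + (-56)² + 12*(-56))/(6 - 56) = 40857 + (32 + 3136 - 672)/(-50) = 40857 - 1/50*2496 = 40857 - 1248/25 = 1020177/25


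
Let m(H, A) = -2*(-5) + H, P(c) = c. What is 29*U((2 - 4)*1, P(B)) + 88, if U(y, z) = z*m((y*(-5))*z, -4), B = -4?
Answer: 3568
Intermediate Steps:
m(H, A) = 10 + H
U(y, z) = z*(10 - 5*y*z) (U(y, z) = z*(10 + (y*(-5))*z) = z*(10 + (-5*y)*z) = z*(10 - 5*y*z))
29*U((2 - 4)*1, P(B)) + 88 = 29*(5*(-4)*(2 - 1*(2 - 4)*1*(-4))) + 88 = 29*(5*(-4)*(2 - 1*(-2*1)*(-4))) + 88 = 29*(5*(-4)*(2 - 1*(-2)*(-4))) + 88 = 29*(5*(-4)*(2 - 8)) + 88 = 29*(5*(-4)*(-6)) + 88 = 29*120 + 88 = 3480 + 88 = 3568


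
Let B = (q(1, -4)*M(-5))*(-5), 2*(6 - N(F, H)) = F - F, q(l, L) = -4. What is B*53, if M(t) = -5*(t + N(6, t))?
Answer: -5300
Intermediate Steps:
N(F, H) = 6 (N(F, H) = 6 - (F - F)/2 = 6 - ½*0 = 6 + 0 = 6)
M(t) = -30 - 5*t (M(t) = -5*(t + 6) = -5*(6 + t) = -30 - 5*t)
B = -100 (B = -4*(-30 - 5*(-5))*(-5) = -4*(-30 + 25)*(-5) = -4*(-5)*(-5) = 20*(-5) = -100)
B*53 = -100*53 = -5300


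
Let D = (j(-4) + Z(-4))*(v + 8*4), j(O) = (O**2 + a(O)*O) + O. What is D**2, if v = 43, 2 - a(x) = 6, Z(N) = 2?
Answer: 5062500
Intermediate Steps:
a(x) = -4 (a(x) = 2 - 1*6 = 2 - 6 = -4)
j(O) = O**2 - 3*O (j(O) = (O**2 - 4*O) + O = O**2 - 3*O)
D = 2250 (D = (-4*(-3 - 4) + 2)*(43 + 8*4) = (-4*(-7) + 2)*(43 + 32) = (28 + 2)*75 = 30*75 = 2250)
D**2 = 2250**2 = 5062500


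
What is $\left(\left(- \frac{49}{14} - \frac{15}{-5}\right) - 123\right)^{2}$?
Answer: $\frac{61009}{4} \approx 15252.0$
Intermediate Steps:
$\left(\left(- \frac{49}{14} - \frac{15}{-5}\right) - 123\right)^{2} = \left(\left(\left(-49\right) \frac{1}{14} - -3\right) - 123\right)^{2} = \left(\left(- \frac{7}{2} + 3\right) - 123\right)^{2} = \left(- \frac{1}{2} - 123\right)^{2} = \left(- \frac{247}{2}\right)^{2} = \frac{61009}{4}$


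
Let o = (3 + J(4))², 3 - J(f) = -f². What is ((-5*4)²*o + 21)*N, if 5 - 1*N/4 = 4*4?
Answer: -8519324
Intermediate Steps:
J(f) = 3 + f² (J(f) = 3 - (-1)*f² = 3 + f²)
o = 484 (o = (3 + (3 + 4²))² = (3 + (3 + 16))² = (3 + 19)² = 22² = 484)
N = -44 (N = 20 - 16*4 = 20 - 4*16 = 20 - 64 = -44)
((-5*4)²*o + 21)*N = ((-5*4)²*484 + 21)*(-44) = ((-20)²*484 + 21)*(-44) = (400*484 + 21)*(-44) = (193600 + 21)*(-44) = 193621*(-44) = -8519324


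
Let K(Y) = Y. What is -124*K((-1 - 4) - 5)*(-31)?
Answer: -38440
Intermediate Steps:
-124*K((-1 - 4) - 5)*(-31) = -124*((-1 - 4) - 5)*(-31) = -124*(-5 - 5)*(-31) = -(-1240)*(-31) = -124*310 = -38440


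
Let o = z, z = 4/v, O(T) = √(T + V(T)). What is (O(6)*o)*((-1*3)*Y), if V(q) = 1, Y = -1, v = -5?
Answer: -12*√7/5 ≈ -6.3498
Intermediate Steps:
O(T) = √(1 + T) (O(T) = √(T + 1) = √(1 + T))
z = -⅘ (z = 4/(-5) = 4*(-⅕) = -⅘ ≈ -0.80000)
o = -⅘ ≈ -0.80000
(O(6)*o)*((-1*3)*Y) = (√(1 + 6)*(-⅘))*(-1*3*(-1)) = (√7*(-⅘))*(-3*(-1)) = -4*√7/5*3 = -12*√7/5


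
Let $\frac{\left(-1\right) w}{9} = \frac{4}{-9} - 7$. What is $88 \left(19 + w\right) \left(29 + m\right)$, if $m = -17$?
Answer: $90816$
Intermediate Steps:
$w = 67$ ($w = - 9 \left(\frac{4}{-9} - 7\right) = - 9 \left(4 \left(- \frac{1}{9}\right) - 7\right) = - 9 \left(- \frac{4}{9} - 7\right) = \left(-9\right) \left(- \frac{67}{9}\right) = 67$)
$88 \left(19 + w\right) \left(29 + m\right) = 88 \left(19 + 67\right) \left(29 - 17\right) = 88 \cdot 86 \cdot 12 = 88 \cdot 1032 = 90816$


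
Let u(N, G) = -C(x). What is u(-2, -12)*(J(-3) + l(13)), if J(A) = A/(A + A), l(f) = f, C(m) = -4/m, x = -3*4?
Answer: -9/2 ≈ -4.5000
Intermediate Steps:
x = -12
u(N, G) = -⅓ (u(N, G) = -(-4)/(-12) = -(-4)*(-1)/12 = -1*⅓ = -⅓)
J(A) = ½ (J(A) = A/((2*A)) = (1/(2*A))*A = ½)
u(-2, -12)*(J(-3) + l(13)) = -(½ + 13)/3 = -⅓*27/2 = -9/2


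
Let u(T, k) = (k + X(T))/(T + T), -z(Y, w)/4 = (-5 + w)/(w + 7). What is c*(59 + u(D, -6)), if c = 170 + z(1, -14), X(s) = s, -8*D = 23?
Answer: 1551245/161 ≈ 9635.1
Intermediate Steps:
D = -23/8 (D = -⅛*23 = -23/8 ≈ -2.8750)
z(Y, w) = -4*(-5 + w)/(7 + w) (z(Y, w) = -4*(-5 + w)/(w + 7) = -4*(-5 + w)/(7 + w))
c = 1114/7 (c = 170 + 4*(5 - 1*(-14))/(7 - 14) = 170 + 4*(5 + 14)/(-7) = 170 + 4*(-⅐)*19 = 170 - 76/7 = 1114/7 ≈ 159.14)
u(T, k) = (T + k)/(2*T) (u(T, k) = (k + T)/(T + T) = (T + k)/((2*T)) = (T + k)*(1/(2*T)) = (T + k)/(2*T))
c*(59 + u(D, -6)) = 1114*(59 + (-23/8 - 6)/(2*(-23/8)))/7 = 1114*(59 + (½)*(-8/23)*(-71/8))/7 = 1114*(59 + 71/46)/7 = (1114/7)*(2785/46) = 1551245/161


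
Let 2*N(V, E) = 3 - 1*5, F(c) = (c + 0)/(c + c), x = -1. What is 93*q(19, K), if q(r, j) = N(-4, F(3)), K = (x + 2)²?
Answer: -93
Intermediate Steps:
K = 1 (K = (-1 + 2)² = 1² = 1)
F(c) = ½ (F(c) = c/((2*c)) = c*(1/(2*c)) = ½)
N(V, E) = -1 (N(V, E) = (3 - 1*5)/2 = (3 - 5)/2 = (½)*(-2) = -1)
q(r, j) = -1
93*q(19, K) = 93*(-1) = -93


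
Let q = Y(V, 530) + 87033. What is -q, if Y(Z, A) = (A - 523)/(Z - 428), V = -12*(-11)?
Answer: -25761761/296 ≈ -87033.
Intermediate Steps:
V = 132
Y(Z, A) = (-523 + A)/(-428 + Z)
q = 25761761/296 (q = (-523 + 530)/(-428 + 132) + 87033 = 7/(-296) + 87033 = -1/296*7 + 87033 = -7/296 + 87033 = 25761761/296 ≈ 87033.)
-q = -1*25761761/296 = -25761761/296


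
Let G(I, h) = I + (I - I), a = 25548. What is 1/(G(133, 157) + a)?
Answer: 1/25681 ≈ 3.8939e-5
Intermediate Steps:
G(I, h) = I (G(I, h) = I + 0 = I)
1/(G(133, 157) + a) = 1/(133 + 25548) = 1/25681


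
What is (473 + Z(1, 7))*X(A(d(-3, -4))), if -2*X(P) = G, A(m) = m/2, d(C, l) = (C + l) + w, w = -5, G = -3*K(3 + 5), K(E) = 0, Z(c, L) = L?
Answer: 0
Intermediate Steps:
G = 0 (G = -3*0 = 0)
d(C, l) = -5 + C + l (d(C, l) = (C + l) - 5 = -5 + C + l)
A(m) = m/2 (A(m) = m*(1/2) = m/2)
X(P) = 0 (X(P) = -1/2*0 = 0)
(473 + Z(1, 7))*X(A(d(-3, -4))) = (473 + 7)*0 = 480*0 = 0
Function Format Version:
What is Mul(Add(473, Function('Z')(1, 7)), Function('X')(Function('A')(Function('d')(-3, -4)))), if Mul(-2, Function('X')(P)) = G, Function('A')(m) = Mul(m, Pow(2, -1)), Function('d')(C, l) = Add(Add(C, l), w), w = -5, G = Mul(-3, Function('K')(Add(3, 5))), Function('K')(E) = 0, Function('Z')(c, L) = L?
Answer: 0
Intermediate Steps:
G = 0 (G = Mul(-3, 0) = 0)
Function('d')(C, l) = Add(-5, C, l) (Function('d')(C, l) = Add(Add(C, l), -5) = Add(-5, C, l))
Function('A')(m) = Mul(Rational(1, 2), m) (Function('A')(m) = Mul(m, Rational(1, 2)) = Mul(Rational(1, 2), m))
Function('X')(P) = 0 (Function('X')(P) = Mul(Rational(-1, 2), 0) = 0)
Mul(Add(473, Function('Z')(1, 7)), Function('X')(Function('A')(Function('d')(-3, -4)))) = Mul(Add(473, 7), 0) = Mul(480, 0) = 0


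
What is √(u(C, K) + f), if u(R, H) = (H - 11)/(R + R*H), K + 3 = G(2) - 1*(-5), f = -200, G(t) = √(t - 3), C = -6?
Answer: √(-179610 - 180*I)/30 ≈ 0.0070787 - 14.127*I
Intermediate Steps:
G(t) = √(-3 + t)
K = 2 + I (K = -3 + (√(-3 + 2) - 1*(-5)) = -3 + (√(-1) + 5) = -3 + (I + 5) = -3 + (5 + I) = 2 + I ≈ 2.0 + 1.0*I)
u(R, H) = (-11 + H)/(R + H*R)
√(u(C, K) + f) = √((-11 + (2 + I))/((-6)*(1 + (2 + I))) - 200) = √(-(-9 + I)/(6*(3 + I)) - 200) = √(-(3 - I)/10*(-9 + I)/6 - 200) = √(-(-9 + I)*(3 - I)/60 - 200) = √(-200 - (-9 + I)*(3 - I)/60)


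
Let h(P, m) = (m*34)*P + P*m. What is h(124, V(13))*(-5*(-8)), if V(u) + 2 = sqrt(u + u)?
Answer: -347200 + 173600*sqrt(26) ≈ 5.3799e+5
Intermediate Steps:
V(u) = -2 + sqrt(2)*sqrt(u) (V(u) = -2 + sqrt(u + u) = -2 + sqrt(2*u) = -2 + sqrt(2)*sqrt(u))
h(P, m) = 35*P*m (h(P, m) = (34*m)*P + P*m = 34*P*m + P*m = 35*P*m)
h(124, V(13))*(-5*(-8)) = (35*124*(-2 + sqrt(2)*sqrt(13)))*(-5*(-8)) = (35*124*(-2 + sqrt(26)))*40 = (-8680 + 4340*sqrt(26))*40 = -347200 + 173600*sqrt(26)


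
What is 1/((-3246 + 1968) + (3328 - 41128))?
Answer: -1/39078 ≈ -2.5590e-5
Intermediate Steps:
1/((-3246 + 1968) + (3328 - 41128)) = 1/(-1278 - 37800) = 1/(-39078) = -1/39078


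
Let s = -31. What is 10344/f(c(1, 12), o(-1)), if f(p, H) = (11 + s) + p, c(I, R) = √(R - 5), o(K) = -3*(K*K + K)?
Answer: -68960/131 - 3448*√7/131 ≈ -596.05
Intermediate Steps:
o(K) = -3*K - 3*K² (o(K) = -3*(K² + K) = -3*(K + K²) = -3*K - 3*K²)
c(I, R) = √(-5 + R)
f(p, H) = -20 + p (f(p, H) = (11 - 31) + p = -20 + p)
10344/f(c(1, 12), o(-1)) = 10344/(-20 + √(-5 + 12)) = 10344/(-20 + √7)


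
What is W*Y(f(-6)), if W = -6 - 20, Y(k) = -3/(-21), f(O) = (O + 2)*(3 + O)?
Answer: -26/7 ≈ -3.7143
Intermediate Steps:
f(O) = (2 + O)*(3 + O)
Y(k) = ⅐ (Y(k) = -3*(-1/21) = ⅐)
W = -26
W*Y(f(-6)) = -26*⅐ = -26/7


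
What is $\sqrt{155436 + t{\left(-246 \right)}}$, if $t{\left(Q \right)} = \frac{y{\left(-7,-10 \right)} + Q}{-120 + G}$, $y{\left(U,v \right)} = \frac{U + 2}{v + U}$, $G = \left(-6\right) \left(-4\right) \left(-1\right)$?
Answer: $\frac{\sqrt{6468695585}}{204} \approx 394.26$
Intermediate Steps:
$G = -24$ ($G = 24 \left(-1\right) = -24$)
$y{\left(U,v \right)} = \frac{2 + U}{U + v}$
$t{\left(Q \right)} = - \frac{5}{2448} - \frac{Q}{144}$ ($t{\left(Q \right)} = \frac{\frac{2 - 7}{-7 - 10} + Q}{-120 - 24} = \frac{\frac{1}{-17} \left(-5\right) + Q}{-144} = \left(\left(- \frac{1}{17}\right) \left(-5\right) + Q\right) \left(- \frac{1}{144}\right) = \left(\frac{5}{17} + Q\right) \left(- \frac{1}{144}\right) = - \frac{5}{2448} - \frac{Q}{144}$)
$\sqrt{155436 + t{\left(-246 \right)}} = \sqrt{155436 - - \frac{4177}{2448}} = \sqrt{155436 + \left(- \frac{5}{2448} + \frac{41}{24}\right)} = \sqrt{155436 + \frac{4177}{2448}} = \sqrt{\frac{380511505}{2448}} = \frac{\sqrt{6468695585}}{204}$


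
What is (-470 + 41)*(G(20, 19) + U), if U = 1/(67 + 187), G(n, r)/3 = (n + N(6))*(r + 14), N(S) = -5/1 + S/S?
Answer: -172602573/254 ≈ -6.7954e+5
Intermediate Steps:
N(S) = -4 (N(S) = -5*1 + 1 = -5 + 1 = -4)
G(n, r) = 3*(-4 + n)*(14 + r) (G(n, r) = 3*((n - 4)*(r + 14)) = 3*((-4 + n)*(14 + r)) = 3*(-4 + n)*(14 + r))
U = 1/254 ≈ 0.0039370
(-470 + 41)*(G(20, 19) + U) = (-470 + 41)*((-168 - 12*19 + 42*20 + 3*20*19) + 1/254) = -429*((-168 - 228 + 840 + 1140) + 1/254) = -429*(1584 + 1/254) = -429*402337/254 = -172602573/254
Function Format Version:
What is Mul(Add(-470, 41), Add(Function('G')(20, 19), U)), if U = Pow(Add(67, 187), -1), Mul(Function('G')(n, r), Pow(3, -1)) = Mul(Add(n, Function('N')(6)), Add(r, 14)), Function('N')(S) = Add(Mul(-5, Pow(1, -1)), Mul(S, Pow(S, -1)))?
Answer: Rational(-172602573, 254) ≈ -6.7954e+5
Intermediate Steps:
Function('N')(S) = -4 (Function('N')(S) = Add(Mul(-5, 1), 1) = Add(-5, 1) = -4)
Function('G')(n, r) = Mul(3, Add(-4, n), Add(14, r)) (Function('G')(n, r) = Mul(3, Mul(Add(n, -4), Add(r, 14))) = Mul(3, Mul(Add(-4, n), Add(14, r))) = Mul(3, Add(-4, n), Add(14, r)))
U = Rational(1, 254) (U = Pow(254, -1) = Rational(1, 254) ≈ 0.0039370)
Mul(Add(-470, 41), Add(Function('G')(20, 19), U)) = Mul(Add(-470, 41), Add(Add(-168, Mul(-12, 19), Mul(42, 20), Mul(3, 20, 19)), Rational(1, 254))) = Mul(-429, Add(Add(-168, -228, 840, 1140), Rational(1, 254))) = Mul(-429, Add(1584, Rational(1, 254))) = Mul(-429, Rational(402337, 254)) = Rational(-172602573, 254)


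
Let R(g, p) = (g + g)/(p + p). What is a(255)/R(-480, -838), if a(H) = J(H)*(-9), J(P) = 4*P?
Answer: -64107/4 ≈ -16027.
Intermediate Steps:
a(H) = -36*H (a(H) = (4*H)*(-9) = -36*H)
R(g, p) = g/p (R(g, p) = (2*g)/((2*p)) = (2*g)*(1/(2*p)) = g/p)
a(255)/R(-480, -838) = (-36*255)/((-480/(-838))) = -9180/((-480*(-1/838))) = -9180/240/419 = -9180*419/240 = -64107/4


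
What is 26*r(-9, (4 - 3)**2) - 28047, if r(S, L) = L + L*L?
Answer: -27995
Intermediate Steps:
r(S, L) = L + L**2
26*r(-9, (4 - 3)**2) - 28047 = 26*((4 - 3)**2*(1 + (4 - 3)**2)) - 28047 = 26*(1**2*(1 + 1**2)) - 28047 = 26*(1*(1 + 1)) - 28047 = 26*(1*2) - 28047 = 26*2 - 28047 = 52 - 28047 = -27995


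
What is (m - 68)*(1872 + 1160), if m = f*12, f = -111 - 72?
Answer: -6864448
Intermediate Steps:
f = -183
m = -2196 (m = -183*12 = -2196)
(m - 68)*(1872 + 1160) = (-2196 - 68)*(1872 + 1160) = -2264*3032 = -6864448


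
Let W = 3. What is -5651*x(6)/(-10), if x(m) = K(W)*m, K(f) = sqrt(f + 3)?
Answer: 16953*sqrt(6)/5 ≈ 8305.2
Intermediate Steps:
K(f) = sqrt(3 + f)
x(m) = m*sqrt(6) (x(m) = sqrt(3 + 3)*m = sqrt(6)*m = m*sqrt(6))
-5651*x(6)/(-10) = -5651*6*sqrt(6)/(-10) = -5651*6*sqrt(6)*(-1)/10 = -(-16953)*sqrt(6)/5 = 16953*sqrt(6)/5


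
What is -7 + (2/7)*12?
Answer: -25/7 ≈ -3.5714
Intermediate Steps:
-7 + (2/7)*12 = -7 + 24/7 = -25/7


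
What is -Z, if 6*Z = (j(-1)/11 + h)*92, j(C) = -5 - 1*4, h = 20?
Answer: -9706/33 ≈ -294.12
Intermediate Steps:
j(C) = -9 (j(C) = -5 - 4 = -9)
Z = 9706/33 (Z = ((-9/11 + 20)*92)/6 = ((211/11)*92)/6 = (⅙)*(19412/11) = 9706/33 ≈ 294.12)
-Z = -1*9706/33 = -9706/33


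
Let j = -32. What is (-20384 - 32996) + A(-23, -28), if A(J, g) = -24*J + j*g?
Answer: -51932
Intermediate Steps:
A(J, g) = -32*g - 24*J (A(J, g) = -24*J - 32*g = -32*g - 24*J)
(-20384 - 32996) + A(-23, -28) = (-20384 - 32996) + (-32*(-28) - 24*(-23)) = -53380 + (896 + 552) = -53380 + 1448 = -51932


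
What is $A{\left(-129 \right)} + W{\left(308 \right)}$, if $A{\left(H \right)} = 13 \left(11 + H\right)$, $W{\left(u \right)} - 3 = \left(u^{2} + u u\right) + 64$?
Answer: $188261$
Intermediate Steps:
$W{\left(u \right)} = 67 + 2 u^{2}$ ($W{\left(u \right)} = 3 + \left(\left(u^{2} + u u\right) + 64\right) = 3 + \left(\left(u^{2} + u^{2}\right) + 64\right) = 3 + \left(2 u^{2} + 64\right) = 3 + \left(64 + 2 u^{2}\right) = 67 + 2 u^{2}$)
$A{\left(H \right)} = 143 + 13 H$
$A{\left(-129 \right)} + W{\left(308 \right)} = \left(143 + 13 \left(-129\right)\right) + \left(67 + 2 \cdot 308^{2}\right) = \left(143 - 1677\right) + \left(67 + 2 \cdot 94864\right) = -1534 + \left(67 + 189728\right) = -1534 + 189795 = 188261$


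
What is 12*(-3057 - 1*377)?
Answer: -41208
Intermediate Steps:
12*(-3057 - 1*377) = 12*(-3057 - 377) = 12*(-3434) = -41208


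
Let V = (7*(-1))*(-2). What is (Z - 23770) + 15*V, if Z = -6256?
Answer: -29816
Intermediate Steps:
V = 14 (V = -7*(-2) = 14)
(Z - 23770) + 15*V = (-6256 - 23770) + 15*14 = -30026 + 210 = -29816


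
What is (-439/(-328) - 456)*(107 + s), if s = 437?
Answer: -10140772/41 ≈ -2.4734e+5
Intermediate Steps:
(-439/(-328) - 456)*(107 + s) = (-439/(-328) - 456)*(107 + 437) = (-439*(-1/328) - 456)*544 = (439/328 - 456)*544 = -149129/328*544 = -10140772/41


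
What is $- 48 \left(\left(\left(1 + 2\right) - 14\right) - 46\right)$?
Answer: $2736$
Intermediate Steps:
$- 48 \left(\left(\left(1 + 2\right) - 14\right) - 46\right) = - 48 \left(\left(3 - 14\right) - 46\right) = - 48 \left(-11 - 46\right) = \left(-48\right) \left(-57\right) = 2736$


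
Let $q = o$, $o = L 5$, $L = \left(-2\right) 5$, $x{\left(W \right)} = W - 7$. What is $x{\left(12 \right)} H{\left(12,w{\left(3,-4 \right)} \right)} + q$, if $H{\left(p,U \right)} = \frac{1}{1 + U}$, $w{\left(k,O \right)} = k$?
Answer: $- \frac{195}{4} \approx -48.75$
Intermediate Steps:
$x{\left(W \right)} = -7 + W$ ($x{\left(W \right)} = W - 7 = -7 + W$)
$L = -10$
$o = -50$ ($o = \left(-10\right) 5 = -50$)
$q = -50$
$x{\left(12 \right)} H{\left(12,w{\left(3,-4 \right)} \right)} + q = \frac{-7 + 12}{1 + 3} - 50 = \frac{5}{4} - 50 = - \frac{195}{4}$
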